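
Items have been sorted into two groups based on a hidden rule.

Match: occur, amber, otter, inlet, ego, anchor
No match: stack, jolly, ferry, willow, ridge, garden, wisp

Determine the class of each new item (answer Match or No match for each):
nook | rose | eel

No match, No match, Match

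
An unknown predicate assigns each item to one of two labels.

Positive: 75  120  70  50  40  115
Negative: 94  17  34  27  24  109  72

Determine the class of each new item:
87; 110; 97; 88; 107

Negative, Positive, Negative, Negative, Negative

Checking candidate rules against both groups, what survives is: multiple of 5.
87 — 87 = 5·17 + 2, hence Negative.
110 — 110 = 5·22, hence Positive.
97 — 97 = 5·19 + 2, hence Negative.
88 — 88 = 5·17 + 3, hence Negative.
107 — 107 = 5·21 + 2, hence Negative.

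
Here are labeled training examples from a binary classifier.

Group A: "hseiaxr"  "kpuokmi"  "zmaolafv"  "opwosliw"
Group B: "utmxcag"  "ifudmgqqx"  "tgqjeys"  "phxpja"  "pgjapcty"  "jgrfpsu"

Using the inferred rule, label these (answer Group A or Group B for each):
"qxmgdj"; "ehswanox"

Group B, Group A

One predicate separates the groups cleanly: has ≥ 3 vowels.
Group B: "qxmgdj", since 0 vowels. Group A: "ehswanox", since 3 vowels.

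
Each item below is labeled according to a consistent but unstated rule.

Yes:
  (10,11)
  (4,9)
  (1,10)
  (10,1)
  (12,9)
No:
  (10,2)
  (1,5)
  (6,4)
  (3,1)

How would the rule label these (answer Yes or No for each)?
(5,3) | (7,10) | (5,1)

A rule that fits every label: sum is odd — true of each 'Yes' example, false of each 'No' one.

No, Yes, No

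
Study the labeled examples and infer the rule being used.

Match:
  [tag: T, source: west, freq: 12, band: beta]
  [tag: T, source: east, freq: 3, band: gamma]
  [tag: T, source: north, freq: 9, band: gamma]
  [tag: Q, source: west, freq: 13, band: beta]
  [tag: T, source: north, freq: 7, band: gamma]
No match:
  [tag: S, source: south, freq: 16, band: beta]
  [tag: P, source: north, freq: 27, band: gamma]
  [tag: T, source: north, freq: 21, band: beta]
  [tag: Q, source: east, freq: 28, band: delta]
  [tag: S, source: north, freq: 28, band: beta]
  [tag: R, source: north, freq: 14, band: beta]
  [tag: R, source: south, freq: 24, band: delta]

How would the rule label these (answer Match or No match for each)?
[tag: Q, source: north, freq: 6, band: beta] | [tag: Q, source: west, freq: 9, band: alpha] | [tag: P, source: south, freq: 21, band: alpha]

Match, Match, No match

The simplest hypothesis consistent with all the labels is: freq ≤ 13.
Match: [tag: Q, source: north, freq: 6, band: beta], since freq = 6.
Match: [tag: Q, source: west, freq: 9, band: alpha], since freq = 9.
No match: [tag: P, source: south, freq: 21, band: alpha], since freq = 21.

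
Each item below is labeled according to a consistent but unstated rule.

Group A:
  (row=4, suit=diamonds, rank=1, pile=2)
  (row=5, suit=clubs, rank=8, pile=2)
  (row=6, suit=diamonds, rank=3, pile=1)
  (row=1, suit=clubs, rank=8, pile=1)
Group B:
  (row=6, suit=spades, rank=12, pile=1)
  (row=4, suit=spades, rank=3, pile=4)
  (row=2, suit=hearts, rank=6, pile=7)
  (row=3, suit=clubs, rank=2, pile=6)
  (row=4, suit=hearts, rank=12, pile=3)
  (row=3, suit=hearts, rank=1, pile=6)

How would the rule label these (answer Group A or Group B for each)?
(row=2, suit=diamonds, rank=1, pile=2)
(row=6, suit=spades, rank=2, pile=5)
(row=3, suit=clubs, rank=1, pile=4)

Group A, Group B, Group B

The rule appears to be: pile ≤ 2 AND rank ≤ 8.
Group A: (row=2, suit=diamonds, rank=1, pile=2), since pile = 2, rank = 1. Group B: (row=6, suit=spades, rank=2, pile=5), since pile = 5, rank = 2. Group B: (row=3, suit=clubs, rank=1, pile=4), since pile = 4, rank = 1.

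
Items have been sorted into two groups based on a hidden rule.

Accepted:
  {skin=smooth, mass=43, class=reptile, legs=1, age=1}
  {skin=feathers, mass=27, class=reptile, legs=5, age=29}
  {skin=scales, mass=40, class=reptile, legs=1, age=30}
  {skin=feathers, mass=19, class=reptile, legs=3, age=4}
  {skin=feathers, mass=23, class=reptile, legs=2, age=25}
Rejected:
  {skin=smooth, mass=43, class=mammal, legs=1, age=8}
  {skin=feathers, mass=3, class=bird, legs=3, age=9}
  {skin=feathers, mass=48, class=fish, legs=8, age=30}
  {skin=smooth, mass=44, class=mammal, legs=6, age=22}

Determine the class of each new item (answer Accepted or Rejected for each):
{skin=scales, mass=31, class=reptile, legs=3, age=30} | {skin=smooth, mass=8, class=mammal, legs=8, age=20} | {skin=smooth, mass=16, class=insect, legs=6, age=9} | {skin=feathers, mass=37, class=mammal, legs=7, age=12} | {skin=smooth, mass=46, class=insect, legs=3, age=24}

Checking candidate rules against both groups, what survives is: class is reptile.
{skin=scales, mass=31, class=reptile, legs=3, age=30}: class is reptile — fits, so Accepted.
{skin=smooth, mass=8, class=mammal, legs=8, age=20}: class is mammal — does not fit, so Rejected.
{skin=smooth, mass=16, class=insect, legs=6, age=9}: class is insect — does not fit, so Rejected.
{skin=feathers, mass=37, class=mammal, legs=7, age=12}: class is mammal — does not fit, so Rejected.
{skin=smooth, mass=46, class=insect, legs=3, age=24}: class is insect — does not fit, so Rejected.

Accepted, Rejected, Rejected, Rejected, Rejected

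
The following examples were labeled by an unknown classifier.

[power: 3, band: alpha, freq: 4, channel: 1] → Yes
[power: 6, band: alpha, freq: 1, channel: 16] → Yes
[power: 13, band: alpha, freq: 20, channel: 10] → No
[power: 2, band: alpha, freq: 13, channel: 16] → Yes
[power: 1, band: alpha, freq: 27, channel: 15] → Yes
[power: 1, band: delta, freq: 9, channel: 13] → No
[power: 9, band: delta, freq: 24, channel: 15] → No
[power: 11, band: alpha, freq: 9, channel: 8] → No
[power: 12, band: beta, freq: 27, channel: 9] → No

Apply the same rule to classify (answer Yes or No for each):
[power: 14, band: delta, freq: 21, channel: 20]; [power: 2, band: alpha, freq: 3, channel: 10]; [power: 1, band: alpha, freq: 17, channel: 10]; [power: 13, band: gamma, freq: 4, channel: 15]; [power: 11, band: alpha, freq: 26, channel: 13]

No, Yes, Yes, No, No

The rule appears to be: band is alpha AND power ≤ 6.
No: [power: 14, band: delta, freq: 21, channel: 20], since band is delta, power = 14. Yes: [power: 2, band: alpha, freq: 3, channel: 10], since band is alpha, power = 2. Yes: [power: 1, band: alpha, freq: 17, channel: 10], since band is alpha, power = 1. No: [power: 13, band: gamma, freq: 4, channel: 15], since band is gamma, power = 13. No: [power: 11, band: alpha, freq: 26, channel: 13], since band is alpha, power = 11.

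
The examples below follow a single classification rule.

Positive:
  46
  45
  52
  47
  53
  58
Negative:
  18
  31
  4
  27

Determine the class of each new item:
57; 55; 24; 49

The pattern is that an item is 'Positive' exactly when: at least 45.
57 → 57 ≥ 45 → Positive. 55 → 55 ≥ 45 → Positive. 24 → 24 < 45 → Negative. 49 → 49 ≥ 45 → Positive.

Positive, Positive, Negative, Positive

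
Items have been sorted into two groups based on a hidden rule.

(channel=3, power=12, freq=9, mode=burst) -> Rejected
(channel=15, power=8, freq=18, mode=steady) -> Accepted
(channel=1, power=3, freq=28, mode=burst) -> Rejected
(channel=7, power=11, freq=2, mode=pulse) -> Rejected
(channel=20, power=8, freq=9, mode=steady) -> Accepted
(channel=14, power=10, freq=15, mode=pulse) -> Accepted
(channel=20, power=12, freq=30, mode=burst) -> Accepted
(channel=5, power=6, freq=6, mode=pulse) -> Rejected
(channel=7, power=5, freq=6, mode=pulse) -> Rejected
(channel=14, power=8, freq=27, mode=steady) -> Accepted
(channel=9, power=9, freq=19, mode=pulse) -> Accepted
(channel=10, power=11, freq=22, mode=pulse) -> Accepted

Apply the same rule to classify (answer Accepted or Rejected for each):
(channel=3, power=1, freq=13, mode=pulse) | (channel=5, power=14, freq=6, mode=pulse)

One predicate separates the groups cleanly: channel ≥ 9.
(channel=3, power=1, freq=13, mode=pulse) — channel = 3, hence Rejected.
(channel=5, power=14, freq=6, mode=pulse) — channel = 5, hence Rejected.

Rejected, Rejected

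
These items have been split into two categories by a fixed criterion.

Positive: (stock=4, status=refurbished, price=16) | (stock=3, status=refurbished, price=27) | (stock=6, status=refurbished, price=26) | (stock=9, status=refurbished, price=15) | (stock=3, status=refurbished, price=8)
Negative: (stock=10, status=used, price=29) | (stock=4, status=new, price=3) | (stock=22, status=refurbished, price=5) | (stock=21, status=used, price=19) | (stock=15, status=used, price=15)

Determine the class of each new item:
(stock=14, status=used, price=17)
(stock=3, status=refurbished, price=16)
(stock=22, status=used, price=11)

Negative, Positive, Negative

A rule that fits every label: status is refurbished AND price ≥ 8 — true of each 'Positive' example, false of each 'Negative' one.
(stock=14, status=used, price=17): status is used, price = 17, does not satisfy this → Negative.
(stock=3, status=refurbished, price=16): status is refurbished, price = 16, checks out → Positive.
(stock=22, status=used, price=11): status is used, price = 11, does not satisfy this → Negative.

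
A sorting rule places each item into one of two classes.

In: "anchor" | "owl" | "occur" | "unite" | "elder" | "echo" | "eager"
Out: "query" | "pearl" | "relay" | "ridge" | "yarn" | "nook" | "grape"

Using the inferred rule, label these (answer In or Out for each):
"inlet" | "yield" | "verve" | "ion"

In, Out, Out, In

A rule that fits every label: starts with a vowel — true of each 'In' example, false of each 'Out' one.
"inlet": starts with 'i' — qualifies, so In. "yield": starts with 'y' — does not satisfy this, so Out. "verve": starts with 'v' — does not satisfy this, so Out. "ion": starts with 'i' — qualifies, so In.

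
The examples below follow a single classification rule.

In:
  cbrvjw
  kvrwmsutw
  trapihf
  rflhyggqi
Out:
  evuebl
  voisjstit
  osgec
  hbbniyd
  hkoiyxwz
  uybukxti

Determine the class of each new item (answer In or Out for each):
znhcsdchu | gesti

Out, Out

One predicate separates the groups cleanly: contains 'r'.
znhcsdchu: no 'r' — doesn't match, so Out. gesti: no 'r' — doesn't match, so Out.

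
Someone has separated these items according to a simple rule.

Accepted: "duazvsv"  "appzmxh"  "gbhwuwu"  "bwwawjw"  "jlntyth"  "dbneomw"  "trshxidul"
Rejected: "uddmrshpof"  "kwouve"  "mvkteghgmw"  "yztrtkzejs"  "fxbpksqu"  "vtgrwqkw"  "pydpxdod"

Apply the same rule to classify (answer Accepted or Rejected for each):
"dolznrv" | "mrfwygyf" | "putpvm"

Accepted, Rejected, Rejected

Checking candidate rules against both groups, what survives is: odd length.
"dolznrv" → length 7 → Accepted. "mrfwygyf" → length 8 → Rejected. "putpvm" → length 6 → Rejected.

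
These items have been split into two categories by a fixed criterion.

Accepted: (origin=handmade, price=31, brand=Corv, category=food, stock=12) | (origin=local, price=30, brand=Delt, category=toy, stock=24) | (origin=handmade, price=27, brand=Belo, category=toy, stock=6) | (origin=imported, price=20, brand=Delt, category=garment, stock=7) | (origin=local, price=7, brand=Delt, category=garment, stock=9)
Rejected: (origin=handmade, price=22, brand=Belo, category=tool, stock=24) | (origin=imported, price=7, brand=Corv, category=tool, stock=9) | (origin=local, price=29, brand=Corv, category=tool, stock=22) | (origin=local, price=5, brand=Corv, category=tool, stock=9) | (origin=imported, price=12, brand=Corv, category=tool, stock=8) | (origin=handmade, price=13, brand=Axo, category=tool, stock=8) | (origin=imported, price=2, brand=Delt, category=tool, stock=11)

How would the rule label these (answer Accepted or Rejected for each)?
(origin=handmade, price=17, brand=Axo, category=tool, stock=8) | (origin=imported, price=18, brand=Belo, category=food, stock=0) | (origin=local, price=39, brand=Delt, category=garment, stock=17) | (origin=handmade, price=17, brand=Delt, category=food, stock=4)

Rejected, Accepted, Accepted, Accepted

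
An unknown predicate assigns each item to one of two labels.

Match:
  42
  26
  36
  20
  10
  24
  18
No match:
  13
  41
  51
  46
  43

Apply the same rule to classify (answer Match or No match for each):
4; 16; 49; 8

Match, Match, No match, Match

Rule: even AND at most 42. This holds for each 'Match' example and fails for each 'No match' one.
4: 4 is even, 4 ≤ 42 — passes, so Match.
16: 16 is even, 16 ≤ 42 — passes, so Match.
49: 49 is odd, 49 > 42 — lacks this property, so No match.
8: 8 is even, 8 ≤ 42 — passes, so Match.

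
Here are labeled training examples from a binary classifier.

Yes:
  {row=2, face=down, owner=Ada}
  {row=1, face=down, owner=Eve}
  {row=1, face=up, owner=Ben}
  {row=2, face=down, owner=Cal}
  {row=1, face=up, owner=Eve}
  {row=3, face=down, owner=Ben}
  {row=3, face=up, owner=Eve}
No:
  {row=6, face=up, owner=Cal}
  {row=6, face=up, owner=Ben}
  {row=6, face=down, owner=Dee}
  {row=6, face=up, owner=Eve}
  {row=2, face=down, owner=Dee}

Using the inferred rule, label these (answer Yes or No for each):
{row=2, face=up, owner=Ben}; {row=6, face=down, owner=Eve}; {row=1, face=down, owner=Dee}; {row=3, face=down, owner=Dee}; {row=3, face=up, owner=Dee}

The pattern is that an item is 'Yes' exactly when: owner is not Dee AND row ≤ 3.
{row=2, face=up, owner=Ben}: Yes (owner is Ben, row = 2).
{row=6, face=down, owner=Eve}: No (owner is Eve, row = 6).
{row=1, face=down, owner=Dee}: No (owner is Dee, row = 1).
{row=3, face=down, owner=Dee}: No (owner is Dee, row = 3).
{row=3, face=up, owner=Dee}: No (owner is Dee, row = 3).

Yes, No, No, No, No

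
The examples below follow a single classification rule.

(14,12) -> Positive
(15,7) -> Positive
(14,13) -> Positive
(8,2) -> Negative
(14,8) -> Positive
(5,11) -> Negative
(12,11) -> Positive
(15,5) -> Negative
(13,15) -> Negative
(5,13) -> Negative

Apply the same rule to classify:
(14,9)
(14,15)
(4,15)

A rule that fits every label: first > second AND sum ≥ 22 — true of each 'Positive' example, false of each 'Negative' one.

Positive, Negative, Negative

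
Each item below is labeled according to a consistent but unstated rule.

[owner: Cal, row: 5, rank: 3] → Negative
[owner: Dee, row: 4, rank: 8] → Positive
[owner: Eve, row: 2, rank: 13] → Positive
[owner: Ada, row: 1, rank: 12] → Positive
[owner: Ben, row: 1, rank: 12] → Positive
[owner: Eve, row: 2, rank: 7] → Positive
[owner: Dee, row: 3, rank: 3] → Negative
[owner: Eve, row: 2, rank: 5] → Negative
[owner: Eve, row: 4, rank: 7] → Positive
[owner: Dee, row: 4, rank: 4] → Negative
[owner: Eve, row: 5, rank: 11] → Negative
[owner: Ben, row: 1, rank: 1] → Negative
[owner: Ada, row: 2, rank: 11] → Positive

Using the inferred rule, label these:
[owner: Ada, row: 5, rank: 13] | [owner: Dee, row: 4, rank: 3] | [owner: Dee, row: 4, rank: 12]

Negative, Negative, Positive

The pattern is that an item is 'Positive' exactly when: row ≤ 4 AND rank ≥ 7.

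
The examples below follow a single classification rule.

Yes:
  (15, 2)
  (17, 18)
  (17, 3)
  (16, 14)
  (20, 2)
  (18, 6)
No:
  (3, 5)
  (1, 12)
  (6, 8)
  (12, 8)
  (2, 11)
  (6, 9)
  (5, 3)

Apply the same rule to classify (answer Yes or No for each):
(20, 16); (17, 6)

Yes, Yes

The classifier is using: first ≥ 14.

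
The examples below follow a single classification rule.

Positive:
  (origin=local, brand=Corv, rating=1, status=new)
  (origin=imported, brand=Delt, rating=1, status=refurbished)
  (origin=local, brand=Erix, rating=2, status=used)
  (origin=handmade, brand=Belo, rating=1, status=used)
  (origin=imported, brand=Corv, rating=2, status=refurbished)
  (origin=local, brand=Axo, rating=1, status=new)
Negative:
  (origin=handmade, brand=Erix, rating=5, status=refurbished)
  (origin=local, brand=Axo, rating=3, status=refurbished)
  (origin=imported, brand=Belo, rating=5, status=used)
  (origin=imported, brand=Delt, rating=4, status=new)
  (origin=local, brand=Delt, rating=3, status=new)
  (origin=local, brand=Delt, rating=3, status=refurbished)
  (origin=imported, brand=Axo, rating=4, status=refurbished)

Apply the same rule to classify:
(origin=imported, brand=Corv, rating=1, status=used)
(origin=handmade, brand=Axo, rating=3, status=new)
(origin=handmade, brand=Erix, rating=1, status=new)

Positive, Negative, Positive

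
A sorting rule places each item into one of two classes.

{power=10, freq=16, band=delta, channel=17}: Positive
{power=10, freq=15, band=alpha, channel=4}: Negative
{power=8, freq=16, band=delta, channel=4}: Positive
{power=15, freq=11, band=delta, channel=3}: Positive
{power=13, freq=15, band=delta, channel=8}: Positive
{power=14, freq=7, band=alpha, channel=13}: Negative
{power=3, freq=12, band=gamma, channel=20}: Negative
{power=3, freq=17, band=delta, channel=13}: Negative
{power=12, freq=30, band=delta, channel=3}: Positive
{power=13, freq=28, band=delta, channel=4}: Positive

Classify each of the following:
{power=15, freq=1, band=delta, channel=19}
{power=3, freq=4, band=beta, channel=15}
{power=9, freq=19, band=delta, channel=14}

Positive, Negative, Positive

'Positive' ⟺ band is delta AND power ≥ 8.
Positive: {power=15, freq=1, band=delta, channel=19}, since band is delta, power = 15. Negative: {power=3, freq=4, band=beta, channel=15}, since band is beta, power = 3. Positive: {power=9, freq=19, band=delta, channel=14}, since band is delta, power = 9.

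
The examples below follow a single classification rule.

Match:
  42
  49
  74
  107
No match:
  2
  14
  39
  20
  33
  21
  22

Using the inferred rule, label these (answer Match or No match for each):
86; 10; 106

Rule: at least 42. This holds for each 'Match' example and fails for each 'No match' one.
86 → 86 ≥ 42 → Match. 10 → 10 < 42 → No match. 106 → 106 ≥ 42 → Match.

Match, No match, Match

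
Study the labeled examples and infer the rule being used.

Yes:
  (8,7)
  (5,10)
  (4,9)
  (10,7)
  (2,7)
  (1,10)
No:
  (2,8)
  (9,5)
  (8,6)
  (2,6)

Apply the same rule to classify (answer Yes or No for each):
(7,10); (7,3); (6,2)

Yes, No, No

The pattern is that an item is 'Yes' exactly when: sum is odd.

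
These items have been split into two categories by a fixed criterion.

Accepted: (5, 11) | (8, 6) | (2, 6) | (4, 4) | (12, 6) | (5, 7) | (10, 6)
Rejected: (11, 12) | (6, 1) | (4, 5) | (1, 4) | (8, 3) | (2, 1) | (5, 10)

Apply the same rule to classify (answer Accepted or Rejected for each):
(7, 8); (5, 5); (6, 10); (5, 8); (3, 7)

Rejected, Accepted, Accepted, Rejected, Accepted

All 'Accepted' examples share one property — sum is even — and every 'Rejected' example lacks it.
(7, 8): 7+8 = 15 — fails this test, so Rejected. (5, 5): 5+5 = 10 — checks out, so Accepted. (6, 10): 6+10 = 16 — checks out, so Accepted. (5, 8): 5+8 = 13 — fails this test, so Rejected. (3, 7): 3+7 = 10 — checks out, so Accepted.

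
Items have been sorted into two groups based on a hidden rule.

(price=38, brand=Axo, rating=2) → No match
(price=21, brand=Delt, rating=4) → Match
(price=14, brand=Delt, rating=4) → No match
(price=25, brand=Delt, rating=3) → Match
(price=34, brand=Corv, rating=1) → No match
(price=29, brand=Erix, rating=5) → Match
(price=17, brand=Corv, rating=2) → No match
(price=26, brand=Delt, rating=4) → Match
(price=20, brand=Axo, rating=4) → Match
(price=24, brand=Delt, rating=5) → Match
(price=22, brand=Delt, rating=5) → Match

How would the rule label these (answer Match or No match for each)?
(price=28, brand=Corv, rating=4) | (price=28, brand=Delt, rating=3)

One predicate separates the groups cleanly: price ≥ 20 AND price ≤ 29.
(price=28, brand=Corv, rating=4): price = 28, matches → Match.
(price=28, brand=Delt, rating=3): price = 28, matches → Match.

Match, Match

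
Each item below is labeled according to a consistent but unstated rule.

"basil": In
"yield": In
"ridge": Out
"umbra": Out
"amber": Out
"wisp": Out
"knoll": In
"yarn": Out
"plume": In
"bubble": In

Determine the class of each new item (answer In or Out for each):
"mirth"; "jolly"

Out, In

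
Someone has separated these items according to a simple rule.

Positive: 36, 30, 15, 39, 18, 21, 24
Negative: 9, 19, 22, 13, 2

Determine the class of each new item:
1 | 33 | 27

Negative, Positive, Positive

One predicate separates the groups cleanly: multiple of 3 AND at least 13.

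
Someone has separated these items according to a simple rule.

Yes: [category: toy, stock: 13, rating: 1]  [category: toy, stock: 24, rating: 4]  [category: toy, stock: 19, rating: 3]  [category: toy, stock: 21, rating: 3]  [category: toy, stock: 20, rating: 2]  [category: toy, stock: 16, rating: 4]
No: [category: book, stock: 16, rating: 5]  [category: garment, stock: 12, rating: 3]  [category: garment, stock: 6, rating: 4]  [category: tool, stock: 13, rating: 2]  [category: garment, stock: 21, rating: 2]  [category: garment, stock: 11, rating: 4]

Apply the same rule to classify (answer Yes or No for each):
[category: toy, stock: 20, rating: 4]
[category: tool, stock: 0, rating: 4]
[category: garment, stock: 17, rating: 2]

One predicate separates the groups cleanly: category is toy.

Yes, No, No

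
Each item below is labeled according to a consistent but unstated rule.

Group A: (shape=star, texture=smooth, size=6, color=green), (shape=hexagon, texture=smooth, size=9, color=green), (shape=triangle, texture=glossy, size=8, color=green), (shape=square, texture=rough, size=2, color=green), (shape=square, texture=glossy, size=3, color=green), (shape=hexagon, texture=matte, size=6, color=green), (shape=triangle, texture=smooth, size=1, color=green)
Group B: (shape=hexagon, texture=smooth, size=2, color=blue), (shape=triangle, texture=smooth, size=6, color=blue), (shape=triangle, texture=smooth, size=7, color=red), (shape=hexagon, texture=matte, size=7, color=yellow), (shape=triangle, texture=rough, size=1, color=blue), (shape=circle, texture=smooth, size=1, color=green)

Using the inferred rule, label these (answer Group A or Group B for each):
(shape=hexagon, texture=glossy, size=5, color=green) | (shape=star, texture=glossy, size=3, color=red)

The pattern is that an item is 'Group A' exactly when: shape is not circle AND color is green.
(shape=hexagon, texture=glossy, size=5, color=green) → shape is hexagon, color is green → Group A. (shape=star, texture=glossy, size=3, color=red) → shape is star, color is red → Group B.

Group A, Group B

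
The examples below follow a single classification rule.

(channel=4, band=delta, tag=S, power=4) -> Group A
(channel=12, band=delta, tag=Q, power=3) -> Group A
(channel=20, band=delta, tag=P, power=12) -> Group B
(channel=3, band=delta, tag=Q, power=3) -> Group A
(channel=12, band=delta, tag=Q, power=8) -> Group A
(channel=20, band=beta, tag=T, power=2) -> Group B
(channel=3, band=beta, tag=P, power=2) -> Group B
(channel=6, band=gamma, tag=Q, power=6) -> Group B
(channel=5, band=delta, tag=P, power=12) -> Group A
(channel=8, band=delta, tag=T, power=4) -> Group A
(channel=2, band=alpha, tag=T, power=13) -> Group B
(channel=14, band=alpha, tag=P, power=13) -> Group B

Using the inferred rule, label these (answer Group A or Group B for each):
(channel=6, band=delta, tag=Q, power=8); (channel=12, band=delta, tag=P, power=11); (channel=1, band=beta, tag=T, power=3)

Every 'Group A' example satisfies: band is delta AND channel ≤ 12. None of the 'Group B' examples do.
Group A: (channel=6, band=delta, tag=Q, power=8), since band is delta, channel = 6. Group A: (channel=12, band=delta, tag=P, power=11), since band is delta, channel = 12. Group B: (channel=1, band=beta, tag=T, power=3), since band is beta, channel = 1.

Group A, Group A, Group B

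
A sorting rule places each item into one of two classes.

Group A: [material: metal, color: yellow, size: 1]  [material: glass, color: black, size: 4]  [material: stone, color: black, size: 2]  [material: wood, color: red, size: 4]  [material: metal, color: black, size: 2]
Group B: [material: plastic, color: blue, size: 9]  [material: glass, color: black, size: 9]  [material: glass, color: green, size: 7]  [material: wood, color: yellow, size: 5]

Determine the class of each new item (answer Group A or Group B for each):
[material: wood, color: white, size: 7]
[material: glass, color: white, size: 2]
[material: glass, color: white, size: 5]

Group B, Group A, Group B

The distinguishing property — size ≤ 4 — holds for all the 'Group A' cases and none of the 'Group B' cases.
[material: wood, color: white, size: 7] → size = 7 → Group B. [material: glass, color: white, size: 2] → size = 2 → Group A. [material: glass, color: white, size: 5] → size = 5 → Group B.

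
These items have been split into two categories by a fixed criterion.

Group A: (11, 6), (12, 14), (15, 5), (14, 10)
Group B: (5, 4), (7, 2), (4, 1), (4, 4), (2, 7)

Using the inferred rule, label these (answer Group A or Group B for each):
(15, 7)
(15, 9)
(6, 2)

The common property of the 'Group A' items is: sum ≥ 17. No 'Group B' item has it.
(15, 7): Group A (15+7 = 22). (15, 9): Group A (15+9 = 24). (6, 2): Group B (6+2 = 8).

Group A, Group A, Group B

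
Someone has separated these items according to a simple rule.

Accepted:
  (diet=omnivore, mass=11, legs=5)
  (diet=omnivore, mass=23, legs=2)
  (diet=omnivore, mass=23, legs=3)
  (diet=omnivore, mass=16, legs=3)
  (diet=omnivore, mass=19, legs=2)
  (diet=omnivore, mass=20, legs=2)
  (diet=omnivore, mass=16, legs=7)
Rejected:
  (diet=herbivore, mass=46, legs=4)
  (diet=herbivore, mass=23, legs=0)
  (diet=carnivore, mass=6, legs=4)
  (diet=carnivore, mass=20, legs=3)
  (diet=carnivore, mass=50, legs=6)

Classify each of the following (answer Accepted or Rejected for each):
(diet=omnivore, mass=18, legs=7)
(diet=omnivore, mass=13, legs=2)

Accepted, Accepted

The classifier is using: diet is omnivore.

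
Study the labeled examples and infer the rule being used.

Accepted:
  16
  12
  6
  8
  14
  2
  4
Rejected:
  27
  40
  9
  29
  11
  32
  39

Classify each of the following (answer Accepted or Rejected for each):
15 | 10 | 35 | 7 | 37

Rejected, Accepted, Rejected, Rejected, Rejected

The rule appears to be: even AND at most 16.
15 → 15 is odd, 15 ≤ 16 → Rejected.
10 → 10 is even, 10 ≤ 16 → Accepted.
35 → 35 is odd, 35 > 16 → Rejected.
7 → 7 is odd, 7 ≤ 16 → Rejected.
37 → 37 is odd, 37 > 16 → Rejected.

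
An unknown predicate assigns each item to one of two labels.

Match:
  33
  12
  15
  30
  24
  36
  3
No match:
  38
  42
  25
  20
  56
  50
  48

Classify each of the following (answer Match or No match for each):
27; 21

The distinguishing property — multiple of 3 AND at most 36 — holds for all the 'Match' cases and none of the 'No match' cases.
Match: 27, since 27 = 3·9, 27 ≤ 36.
Match: 21, since 21 = 3·7, 21 ≤ 36.

Match, Match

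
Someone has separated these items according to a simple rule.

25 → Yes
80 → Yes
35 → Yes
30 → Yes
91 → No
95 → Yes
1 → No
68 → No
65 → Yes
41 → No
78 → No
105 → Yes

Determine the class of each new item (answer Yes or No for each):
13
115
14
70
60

No, Yes, No, Yes, Yes

The rule appears to be: multiple of 5.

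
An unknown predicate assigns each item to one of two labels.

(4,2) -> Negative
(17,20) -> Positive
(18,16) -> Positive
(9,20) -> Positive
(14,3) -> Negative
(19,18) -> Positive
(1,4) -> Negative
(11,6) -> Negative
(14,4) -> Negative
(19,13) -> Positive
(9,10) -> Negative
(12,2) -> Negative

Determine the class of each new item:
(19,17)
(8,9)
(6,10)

Positive, Negative, Negative

Rule: sum ≥ 29. This holds for each 'Positive' example and fails for each 'Negative' one.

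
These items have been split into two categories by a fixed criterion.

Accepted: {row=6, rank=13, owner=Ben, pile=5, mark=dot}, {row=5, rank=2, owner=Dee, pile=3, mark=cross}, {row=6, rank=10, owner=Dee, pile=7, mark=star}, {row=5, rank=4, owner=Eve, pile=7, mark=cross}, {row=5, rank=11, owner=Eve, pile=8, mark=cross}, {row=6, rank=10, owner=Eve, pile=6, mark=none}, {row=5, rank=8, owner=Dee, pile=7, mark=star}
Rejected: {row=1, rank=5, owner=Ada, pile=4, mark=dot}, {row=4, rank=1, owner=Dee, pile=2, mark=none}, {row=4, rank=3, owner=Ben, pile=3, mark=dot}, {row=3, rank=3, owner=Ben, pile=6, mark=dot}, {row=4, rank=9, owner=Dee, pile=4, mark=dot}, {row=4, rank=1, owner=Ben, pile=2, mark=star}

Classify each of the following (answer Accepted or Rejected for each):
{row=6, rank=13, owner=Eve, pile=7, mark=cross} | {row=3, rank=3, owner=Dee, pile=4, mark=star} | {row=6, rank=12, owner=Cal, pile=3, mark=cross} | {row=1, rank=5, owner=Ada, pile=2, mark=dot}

Accepted, Rejected, Accepted, Rejected

The pattern is that an item is 'Accepted' exactly when: row ≥ 5.
{row=6, rank=13, owner=Eve, pile=7, mark=cross} — row = 6, hence Accepted.
{row=3, rank=3, owner=Dee, pile=4, mark=star} — row = 3, hence Rejected.
{row=6, rank=12, owner=Cal, pile=3, mark=cross} — row = 6, hence Accepted.
{row=1, rank=5, owner=Ada, pile=2, mark=dot} — row = 1, hence Rejected.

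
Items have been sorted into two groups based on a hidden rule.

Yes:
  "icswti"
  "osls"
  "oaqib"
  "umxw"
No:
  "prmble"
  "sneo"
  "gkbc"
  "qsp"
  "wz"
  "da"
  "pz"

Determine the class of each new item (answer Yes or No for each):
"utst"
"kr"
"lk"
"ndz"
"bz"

Yes, No, No, No, No

Looking at the examples, the only property every 'Yes' case has and every 'No' case lacks is: starts with a vowel.
"utst": Yes (starts with 'u'). "kr": No (starts with 'k'). "lk": No (starts with 'l'). "ndz": No (starts with 'n'). "bz": No (starts with 'b').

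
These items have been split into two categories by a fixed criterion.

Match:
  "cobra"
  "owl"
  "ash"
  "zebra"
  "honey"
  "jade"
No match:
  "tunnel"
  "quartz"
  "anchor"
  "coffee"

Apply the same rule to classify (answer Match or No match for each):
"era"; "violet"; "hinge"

All 'Match' examples share one property — length ≤ 5 — and every 'No match' example lacks it.
"era": length 3 — passes, so Match.
"violet": length 6 — doesn't qualify, so No match.
"hinge": length 5 — passes, so Match.

Match, No match, Match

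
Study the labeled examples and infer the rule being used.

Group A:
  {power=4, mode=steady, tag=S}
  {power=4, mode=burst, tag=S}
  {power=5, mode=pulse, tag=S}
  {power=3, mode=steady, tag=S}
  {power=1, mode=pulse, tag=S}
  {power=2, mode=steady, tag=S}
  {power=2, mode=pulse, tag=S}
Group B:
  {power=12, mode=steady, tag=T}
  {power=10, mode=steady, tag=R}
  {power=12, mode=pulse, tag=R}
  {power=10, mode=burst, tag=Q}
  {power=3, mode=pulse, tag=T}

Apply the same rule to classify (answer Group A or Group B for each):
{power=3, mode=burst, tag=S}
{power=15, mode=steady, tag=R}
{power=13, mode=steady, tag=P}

All 'Group A' examples share one property — tag is S — and every 'Group B' example lacks it.
{power=3, mode=burst, tag=S}: Group A (tag is S).
{power=15, mode=steady, tag=R}: Group B (tag is R).
{power=13, mode=steady, tag=P}: Group B (tag is P).

Group A, Group B, Group B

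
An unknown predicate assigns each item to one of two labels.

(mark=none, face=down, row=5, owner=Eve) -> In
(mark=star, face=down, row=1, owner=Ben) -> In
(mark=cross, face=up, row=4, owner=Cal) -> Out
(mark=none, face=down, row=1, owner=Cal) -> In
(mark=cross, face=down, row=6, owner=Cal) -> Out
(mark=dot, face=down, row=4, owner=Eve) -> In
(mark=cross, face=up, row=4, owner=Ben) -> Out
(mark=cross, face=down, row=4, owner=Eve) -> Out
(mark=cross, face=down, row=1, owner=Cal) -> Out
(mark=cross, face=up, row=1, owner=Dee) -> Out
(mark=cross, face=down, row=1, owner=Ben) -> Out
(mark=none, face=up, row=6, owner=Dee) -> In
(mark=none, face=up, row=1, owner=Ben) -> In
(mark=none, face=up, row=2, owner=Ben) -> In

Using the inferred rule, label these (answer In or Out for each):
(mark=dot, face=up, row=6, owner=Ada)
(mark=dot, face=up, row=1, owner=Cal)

Checking candidate rules against both groups, what survives is: mark is not cross.
(mark=dot, face=up, row=6, owner=Ada): In (mark is dot). (mark=dot, face=up, row=1, owner=Cal): In (mark is dot).

In, In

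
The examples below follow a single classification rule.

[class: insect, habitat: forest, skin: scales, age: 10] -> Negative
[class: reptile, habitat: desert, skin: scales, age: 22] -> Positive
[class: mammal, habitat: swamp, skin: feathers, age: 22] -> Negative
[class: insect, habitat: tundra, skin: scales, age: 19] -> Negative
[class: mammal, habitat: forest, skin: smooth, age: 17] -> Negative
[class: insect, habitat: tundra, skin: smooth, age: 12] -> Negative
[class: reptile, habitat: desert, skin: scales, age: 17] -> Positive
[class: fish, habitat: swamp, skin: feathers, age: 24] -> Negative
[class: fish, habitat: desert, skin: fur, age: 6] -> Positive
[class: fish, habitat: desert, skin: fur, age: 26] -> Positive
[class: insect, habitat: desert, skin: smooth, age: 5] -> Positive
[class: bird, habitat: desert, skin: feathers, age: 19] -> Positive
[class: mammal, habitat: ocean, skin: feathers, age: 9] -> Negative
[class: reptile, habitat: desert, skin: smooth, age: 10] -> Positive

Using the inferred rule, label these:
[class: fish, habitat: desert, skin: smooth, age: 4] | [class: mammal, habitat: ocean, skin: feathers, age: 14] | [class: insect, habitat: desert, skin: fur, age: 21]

Positive, Negative, Positive

The common property of the 'Positive' items is: habitat is desert. No 'Negative' item has it.
[class: fish, habitat: desert, skin: smooth, age: 4] → habitat is desert → Positive. [class: mammal, habitat: ocean, skin: feathers, age: 14] → habitat is ocean → Negative. [class: insect, habitat: desert, skin: fur, age: 21] → habitat is desert → Positive.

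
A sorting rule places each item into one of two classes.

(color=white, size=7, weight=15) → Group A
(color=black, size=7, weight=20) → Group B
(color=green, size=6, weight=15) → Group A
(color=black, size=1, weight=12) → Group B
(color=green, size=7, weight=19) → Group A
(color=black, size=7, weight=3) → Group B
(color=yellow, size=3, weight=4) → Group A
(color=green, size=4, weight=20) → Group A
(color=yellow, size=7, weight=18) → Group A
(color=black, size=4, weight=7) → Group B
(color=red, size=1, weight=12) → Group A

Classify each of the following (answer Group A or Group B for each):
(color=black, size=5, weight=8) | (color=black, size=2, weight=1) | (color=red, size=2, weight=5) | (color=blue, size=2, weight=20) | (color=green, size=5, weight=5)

One predicate separates the groups cleanly: color is not black.
(color=black, size=5, weight=8): color is black, does not pass → Group B. (color=black, size=2, weight=1): color is black, does not pass → Group B. (color=red, size=2, weight=5): color is red, has this property → Group A. (color=blue, size=2, weight=20): color is blue, has this property → Group A. (color=green, size=5, weight=5): color is green, has this property → Group A.

Group B, Group B, Group A, Group A, Group A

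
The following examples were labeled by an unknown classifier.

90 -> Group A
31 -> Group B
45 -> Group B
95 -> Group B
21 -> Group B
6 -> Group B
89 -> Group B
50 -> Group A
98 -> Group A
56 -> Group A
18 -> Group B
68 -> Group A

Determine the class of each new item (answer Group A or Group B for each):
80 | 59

The distinguishing property — even AND at least 21 — holds for all the 'Group A' cases and none of the 'Group B' cases.

Group A, Group B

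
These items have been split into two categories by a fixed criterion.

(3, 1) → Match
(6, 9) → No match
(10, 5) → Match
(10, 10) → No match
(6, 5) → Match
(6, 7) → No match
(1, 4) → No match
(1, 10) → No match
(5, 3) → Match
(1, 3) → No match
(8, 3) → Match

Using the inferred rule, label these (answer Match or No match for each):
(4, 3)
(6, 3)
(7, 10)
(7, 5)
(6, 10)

Every 'Match' example satisfies: first > second. None of the 'No match' examples do.
(4, 3) — 4 > 3, hence Match.
(6, 3) — 6 > 3, hence Match.
(7, 10) — 7 < 10, hence No match.
(7, 5) — 7 > 5, hence Match.
(6, 10) — 6 < 10, hence No match.

Match, Match, No match, Match, No match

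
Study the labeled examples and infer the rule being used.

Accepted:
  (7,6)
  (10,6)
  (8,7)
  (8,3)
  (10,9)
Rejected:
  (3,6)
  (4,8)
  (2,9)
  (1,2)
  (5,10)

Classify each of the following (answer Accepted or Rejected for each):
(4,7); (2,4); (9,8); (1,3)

Rejected, Rejected, Accepted, Rejected

The rule appears to be: first > second.
(4,7) — 4 < 7, hence Rejected. (2,4) — 2 < 4, hence Rejected. (9,8) — 9 > 8, hence Accepted. (1,3) — 1 < 3, hence Rejected.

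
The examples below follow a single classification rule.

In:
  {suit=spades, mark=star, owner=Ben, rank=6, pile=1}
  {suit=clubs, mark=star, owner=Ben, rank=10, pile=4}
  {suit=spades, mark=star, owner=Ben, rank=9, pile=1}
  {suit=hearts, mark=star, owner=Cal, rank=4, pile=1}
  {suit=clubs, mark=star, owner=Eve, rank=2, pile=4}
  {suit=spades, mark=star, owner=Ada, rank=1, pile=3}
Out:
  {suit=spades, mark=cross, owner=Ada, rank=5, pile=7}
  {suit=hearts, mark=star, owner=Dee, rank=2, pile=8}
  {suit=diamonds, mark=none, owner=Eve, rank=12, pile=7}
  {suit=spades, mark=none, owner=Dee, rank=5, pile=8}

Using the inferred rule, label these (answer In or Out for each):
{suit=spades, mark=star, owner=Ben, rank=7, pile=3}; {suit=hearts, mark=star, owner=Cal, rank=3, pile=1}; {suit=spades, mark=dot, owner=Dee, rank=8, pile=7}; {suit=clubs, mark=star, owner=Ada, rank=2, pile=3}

In, In, Out, In

All 'In' examples share one property — pile ≤ 4 — and every 'Out' example lacks it.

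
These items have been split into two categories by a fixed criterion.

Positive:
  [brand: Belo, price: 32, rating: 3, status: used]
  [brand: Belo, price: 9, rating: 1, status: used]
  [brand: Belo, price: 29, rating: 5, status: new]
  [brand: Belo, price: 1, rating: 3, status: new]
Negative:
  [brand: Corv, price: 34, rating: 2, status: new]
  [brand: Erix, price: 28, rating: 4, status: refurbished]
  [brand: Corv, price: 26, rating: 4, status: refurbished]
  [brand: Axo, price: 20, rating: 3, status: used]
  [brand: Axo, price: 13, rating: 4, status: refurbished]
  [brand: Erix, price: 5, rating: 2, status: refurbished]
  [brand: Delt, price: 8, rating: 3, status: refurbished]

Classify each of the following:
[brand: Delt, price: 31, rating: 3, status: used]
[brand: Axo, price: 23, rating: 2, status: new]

Rule: brand is Belo. This holds for each 'Positive' example and fails for each 'Negative' one.
Negative: [brand: Delt, price: 31, rating: 3, status: used], since brand is Delt. Negative: [brand: Axo, price: 23, rating: 2, status: new], since brand is Axo.

Negative, Negative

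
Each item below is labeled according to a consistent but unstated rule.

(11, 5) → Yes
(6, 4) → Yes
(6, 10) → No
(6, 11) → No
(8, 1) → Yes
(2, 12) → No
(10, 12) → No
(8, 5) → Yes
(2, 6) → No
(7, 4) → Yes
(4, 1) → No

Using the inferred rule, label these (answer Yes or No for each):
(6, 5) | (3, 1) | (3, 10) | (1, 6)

Yes, No, No, No

The pattern is that an item is 'Yes' exactly when: first > second AND sum ≥ 8.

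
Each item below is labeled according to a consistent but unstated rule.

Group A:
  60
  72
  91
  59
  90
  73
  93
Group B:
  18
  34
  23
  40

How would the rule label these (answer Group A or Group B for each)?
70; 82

All 'Group A' examples share one property — at least 59 — and every 'Group B' example lacks it.

Group A, Group A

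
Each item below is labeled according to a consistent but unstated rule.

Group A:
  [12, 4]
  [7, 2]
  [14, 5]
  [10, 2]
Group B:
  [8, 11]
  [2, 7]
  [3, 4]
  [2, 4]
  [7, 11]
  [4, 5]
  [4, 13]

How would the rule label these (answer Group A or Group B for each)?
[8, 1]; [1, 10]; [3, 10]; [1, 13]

Group A, Group B, Group B, Group B

Rule: first > second. This holds for each 'Group A' example and fails for each 'Group B' one.
[8, 1] → 8 > 1 → Group A.
[1, 10] → 1 < 10 → Group B.
[3, 10] → 3 < 10 → Group B.
[1, 13] → 1 < 13 → Group B.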